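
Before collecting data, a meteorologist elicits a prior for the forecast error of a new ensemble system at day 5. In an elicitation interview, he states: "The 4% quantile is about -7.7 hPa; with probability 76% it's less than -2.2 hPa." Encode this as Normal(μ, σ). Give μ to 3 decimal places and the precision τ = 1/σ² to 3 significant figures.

The p-quantile of Normal(μ,σ) is μ + z_p·σ, with z_{0.04} = -1.751 and z_{0.76} = 0.7063.
Eliminate σ: μ = (z₂·x₁ − z₁·x₂)/(z₂ − z₁) = (0.7063·-7.7 − (-1.751)·-2.2)/2.457 = -3.781.
Then σ = (x₂ − x₁)/(z₂ − z₁) = (-2.2 − -7.7)/2.457 = 2.239.
Precision τ = 1/σ² = 1/2.239² = 0.2.

μ = -3.781, τ = 0.2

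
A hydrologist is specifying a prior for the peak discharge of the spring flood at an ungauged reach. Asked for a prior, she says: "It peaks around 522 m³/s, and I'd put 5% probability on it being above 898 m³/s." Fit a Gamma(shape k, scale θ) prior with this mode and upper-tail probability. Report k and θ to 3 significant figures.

Gamma(k,θ) with k>1 has mode (k−1)θ, so θ = 522/(k−1).
Need P(X < 898) = 0.95 with θ tied to k this way. Start at k = 2, θ = 522: P(X<898) ≈ 0.513.
Too low — raise k to concentrate. Iterating converges to k ≈ 10.5.
Then θ = 522/(10.5−1) ≈ 55.

k ≈ 10.5, θ ≈ 55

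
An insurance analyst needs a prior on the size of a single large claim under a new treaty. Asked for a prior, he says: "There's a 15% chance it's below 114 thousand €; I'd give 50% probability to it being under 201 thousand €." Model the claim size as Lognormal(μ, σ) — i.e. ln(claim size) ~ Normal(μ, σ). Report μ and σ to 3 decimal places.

If T ~ Lognormal(μ,σ) then ln T ~ Normal(μ,σ), so the p-quantile of ln T is μ + z_p·σ.
ln(114) = 4.736 and ln(201) = 5.303; z_{0.15} = -1.036, z_{0.5} = 0.
σ = (5.303 − 4.736)/(0 − (-1.036)) = 0.547.
μ = 4.736 − (-1.036)·0.547 = 5.303.

μ ≈ 5.303, σ ≈ 0.547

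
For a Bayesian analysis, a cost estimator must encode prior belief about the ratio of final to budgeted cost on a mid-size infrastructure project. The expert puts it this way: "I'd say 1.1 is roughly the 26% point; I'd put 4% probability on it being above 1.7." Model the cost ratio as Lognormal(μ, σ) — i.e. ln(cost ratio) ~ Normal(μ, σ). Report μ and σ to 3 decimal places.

μ ≈ 0.212, σ ≈ 0.182

If T ~ Lognormal(μ,σ) then ln T ~ Normal(μ,σ), so the p-quantile of ln T is μ + z_p·σ.
ln(1.1) = 0.09531 and ln(1.7) = 0.5306; z_{0.26} = -0.6433, z_{0.96} = 1.751.
σ = (0.5306 − 0.09531)/(1.751 − (-0.6433)) = 0.182.
μ = 0.09531 − (-0.6433)·0.182 = 0.212.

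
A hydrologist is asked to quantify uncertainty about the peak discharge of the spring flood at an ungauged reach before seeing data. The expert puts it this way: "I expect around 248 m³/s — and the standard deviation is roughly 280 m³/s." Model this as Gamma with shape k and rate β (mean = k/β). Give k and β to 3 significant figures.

For Gamma(k, rate β): mean = k/β, variance = k/β², so CV = 1/√k.
CV = SD/mean = 280/248 = 1.129, hence k = 1/CV² = 0.784.
Then β = k/mean = 0.784/248 = 0.00316.

k ≈ 0.784, β ≈ 0.00316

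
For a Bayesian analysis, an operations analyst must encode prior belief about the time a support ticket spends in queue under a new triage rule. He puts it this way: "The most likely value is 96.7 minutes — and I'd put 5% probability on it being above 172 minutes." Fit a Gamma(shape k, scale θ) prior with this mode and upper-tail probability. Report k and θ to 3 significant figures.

Gamma(k,θ) with k>1 has mode (k−1)θ, so θ = 96.7/(k−1).
Need P(X < 172) = 0.95 with θ tied to k this way. Start at k = 2, θ = 96.7: P(X<172) ≈ 0.531.
Too low — raise k to concentrate. Iterating converges to k ≈ 9.41.
Then θ = 96.7/(9.41−1) ≈ 11.5.

k ≈ 9.41, θ ≈ 11.5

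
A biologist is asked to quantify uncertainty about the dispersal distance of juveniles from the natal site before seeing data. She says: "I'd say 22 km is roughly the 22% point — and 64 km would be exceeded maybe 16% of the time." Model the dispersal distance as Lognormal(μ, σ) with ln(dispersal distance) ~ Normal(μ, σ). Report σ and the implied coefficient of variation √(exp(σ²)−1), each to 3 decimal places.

σ ≈ 0.604, CV ≈ 0.664

If T ~ Lognormal(μ,σ) then ln T ~ Normal(μ,σ), so the p-quantile of ln T is μ + z_p·σ.
ln(22) = 3.091 and ln(64) = 4.159; z_{0.22} = -0.7722, z_{0.84} = 0.9945.
σ = (4.159 − 3.091)/(0.9945 − (-0.7722)) = 0.604.
μ = 3.091 − (-0.7722)·0.604 = 3.558.
CV = √(exp(σ²)−1) = √(exp(0.3654)−1) = 0.664.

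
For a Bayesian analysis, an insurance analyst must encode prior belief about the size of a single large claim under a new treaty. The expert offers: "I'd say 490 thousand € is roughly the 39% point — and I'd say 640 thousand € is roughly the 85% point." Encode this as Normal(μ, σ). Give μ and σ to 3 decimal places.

μ = 521.843, σ = 114.003

The p-quantile of Normal(μ,σ) is μ + z_p·σ, with z_{0.39} = -0.2793 and z_{0.85} = 1.036.
Eliminate σ: μ = (z₂·x₁ − z₁·x₂)/(z₂ − z₁) = (1.036·490 − (-0.2793)·640)/1.316 = 521.843.
Then σ = (x₂ − x₁)/(z₂ − z₁) = (640 − 490)/1.316 = 114.003.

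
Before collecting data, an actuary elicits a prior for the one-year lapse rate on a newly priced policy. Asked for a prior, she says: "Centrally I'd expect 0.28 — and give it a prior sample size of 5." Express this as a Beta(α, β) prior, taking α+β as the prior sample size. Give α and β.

α = 1.4, β = 3.6

Under the effective-sample-size interpretation, Beta(α, β) has prior mean α/(α+β) and prior sample size α+β.
So α+β = 5 and α/(α+β) = 0.28, giving α = 0.28·5 = 1.4 and β = 5 − 1.4 = 3.6.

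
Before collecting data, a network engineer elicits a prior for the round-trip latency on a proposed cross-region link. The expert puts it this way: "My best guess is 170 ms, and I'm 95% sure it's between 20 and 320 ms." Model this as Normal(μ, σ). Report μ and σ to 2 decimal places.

μ = 170.00, σ = 76.53

A symmetric 95% interval runs μ ± z·σ with z = 1.96.
Half-width = 150, so σ = 150/1.96 = 76.53.
μ is the stated best guess, 170.00.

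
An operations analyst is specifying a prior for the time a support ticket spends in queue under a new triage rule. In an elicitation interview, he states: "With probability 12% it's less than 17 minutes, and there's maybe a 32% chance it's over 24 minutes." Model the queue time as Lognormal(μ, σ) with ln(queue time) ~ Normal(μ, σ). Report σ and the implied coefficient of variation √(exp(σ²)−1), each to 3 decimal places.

If T ~ Lognormal(μ,σ) then ln T ~ Normal(μ,σ), so the p-quantile of ln T is μ + z_p·σ.
ln(17) = 2.833 and ln(24) = 3.178; z_{0.12} = -1.175, z_{0.68} = 0.4677.
σ = (3.178 − 2.833)/(0.4677 − (-1.175)) = 0.210.
μ = 2.833 − (-1.175)·0.210 = 3.080.
CV = √(exp(σ²)−1) = √(exp(0.0441)−1) = 0.212.

σ ≈ 0.210, CV ≈ 0.212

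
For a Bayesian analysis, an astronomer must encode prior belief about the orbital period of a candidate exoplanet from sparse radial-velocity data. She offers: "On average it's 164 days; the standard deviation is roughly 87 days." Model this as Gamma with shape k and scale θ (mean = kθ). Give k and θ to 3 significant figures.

k ≈ 3.55, θ ≈ 46.2

For Gamma(k, scale θ): mean = kθ, variance = kθ², so CV = 1/√k.
CV = SD/mean = 87/164 = 0.5305, hence k = 1/CV² = 3.55.
Then θ = mean/k = 164/3.55 = 46.2.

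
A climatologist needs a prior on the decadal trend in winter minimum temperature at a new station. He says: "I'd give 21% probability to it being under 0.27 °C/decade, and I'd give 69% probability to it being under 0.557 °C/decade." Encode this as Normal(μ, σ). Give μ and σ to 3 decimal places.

The p-quantile of Normal(μ,σ) is μ + z_p·σ, with z_{0.21} = -0.8064 and z_{0.69} = 0.4959.
Eliminate σ: μ = (z₂·x₁ − z₁·x₂)/(z₂ − z₁) = (0.4959·0.27 − (-0.8064)·0.557)/1.302 = 0.448.
Then σ = (x₂ − x₁)/(z₂ − z₁) = (0.557 − 0.27)/1.302 = 0.220.

μ = 0.448, σ = 0.220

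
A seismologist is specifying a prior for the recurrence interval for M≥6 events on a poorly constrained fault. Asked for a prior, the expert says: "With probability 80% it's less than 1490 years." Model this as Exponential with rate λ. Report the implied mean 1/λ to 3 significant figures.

P(T < 1490.0) = 1 − e^(−λ·1490.0) = 0.8, so λ = −ln(1−0.8)/1490.0 = −ln(0.2)/1490.0 = 0.00108.
Mean = 1/λ = 926 years.

mean ≈ 926 years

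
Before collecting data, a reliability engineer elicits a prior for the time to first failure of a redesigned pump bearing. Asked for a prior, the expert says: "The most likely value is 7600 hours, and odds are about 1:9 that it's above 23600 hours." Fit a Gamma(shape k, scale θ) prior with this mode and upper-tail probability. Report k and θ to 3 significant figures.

Gamma(k,θ) with k>1 has mode (k−1)θ, so θ = 7600/(k−1).
Need P(X < 23600) = 0.9 with θ tied to k this way. Start at k = 2, θ = 7600: P(X<23600) ≈ 0.816.
Too low — raise k to concentrate. Iterating converges to k ≈ 2.48.
Then θ = 7600/(2.48−1) ≈ 5150.

k ≈ 2.48, θ ≈ 5150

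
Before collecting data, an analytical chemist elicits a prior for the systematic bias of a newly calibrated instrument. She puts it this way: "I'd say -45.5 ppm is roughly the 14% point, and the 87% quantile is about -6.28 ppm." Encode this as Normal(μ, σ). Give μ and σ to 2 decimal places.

μ = -26.30, σ = 17.77

For Normal(μ,σ), the p-quantile is μ + z_p·σ. Here z_{0.14} = -1.08, z_{0.87} = 1.126.
So -45.5 = μ − 1.08σ and -6.28 = μ + 1.126σ.
Subtracting: σ = (-6.28 − -45.5)/(1.126 − (-1.08)) = 17.77.
Then μ = -45.5 − (-1.08)·17.77 = -26.30.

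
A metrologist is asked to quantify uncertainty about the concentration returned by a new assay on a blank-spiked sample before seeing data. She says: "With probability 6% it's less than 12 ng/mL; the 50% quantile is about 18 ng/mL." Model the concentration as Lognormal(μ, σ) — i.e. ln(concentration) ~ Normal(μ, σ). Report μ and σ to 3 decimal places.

μ ≈ 2.890, σ ≈ 0.261

If T ~ Lognormal(μ,σ) then ln T ~ Normal(μ,σ), so the p-quantile of ln T is μ + z_p·σ.
ln(12) = 2.485 and ln(18) = 2.89; z_{0.06} = -1.555, z_{0.5} = 0.
σ = (2.89 − 2.485)/(0 − (-1.555)) = 0.261.
μ = 2.485 − (-1.555)·0.261 = 2.890.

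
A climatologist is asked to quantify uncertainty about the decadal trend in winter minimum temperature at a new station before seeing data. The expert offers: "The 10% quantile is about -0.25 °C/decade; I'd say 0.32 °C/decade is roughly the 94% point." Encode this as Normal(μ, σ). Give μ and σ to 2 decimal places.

The p-quantile of Normal(μ,σ) is μ + z_p·σ, with z_{0.1} = -1.282 and z_{0.94} = 1.555.
Eliminate σ: μ = (z₂·x₁ − z₁·x₂)/(z₂ − z₁) = (1.555·-0.25 − (-1.282)·0.32)/2.836 = 0.01.
Then σ = (x₂ − x₁)/(z₂ − z₁) = (0.32 − -0.25)/2.836 = 0.20.

μ = 0.01, σ = 0.20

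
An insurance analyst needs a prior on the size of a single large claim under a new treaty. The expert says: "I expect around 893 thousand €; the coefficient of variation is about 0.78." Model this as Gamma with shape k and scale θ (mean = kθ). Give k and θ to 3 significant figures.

k ≈ 1.64, θ ≈ 543

For Gamma(k, scale θ): mean = kθ, variance = kθ², so CV = 1/√k.
CV = 0.78, hence k = 1/CV² = 1.64.
Then θ = mean/k = 893/1.64 = 543.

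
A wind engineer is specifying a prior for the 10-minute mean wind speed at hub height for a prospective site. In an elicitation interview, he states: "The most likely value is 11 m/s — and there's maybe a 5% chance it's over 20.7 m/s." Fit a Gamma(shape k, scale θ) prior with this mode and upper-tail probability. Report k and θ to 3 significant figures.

Gamma(k,θ) with k>1 has mode (k−1)θ, so θ = 11/(k−1).
Need P(X < 20.7) = 0.95 with θ tied to k this way. Start at k = 2, θ = 11: P(X<20.7) ≈ 0.561.
Too low — raise k to concentrate. Iterating converges to k ≈ 7.96.
Then θ = 11/(7.96−1) ≈ 1.58.

k ≈ 7.96, θ ≈ 1.58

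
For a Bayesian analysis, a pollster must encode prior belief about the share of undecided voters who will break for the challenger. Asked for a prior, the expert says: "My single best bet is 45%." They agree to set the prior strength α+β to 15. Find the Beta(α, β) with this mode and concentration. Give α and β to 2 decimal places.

For α,β > 1 the Beta mode is (α−1)/(α+β−2). With α+β = 15, the mode is (α−1)/13.
Set (α−1)/13 = 0.45 → α = 1 + 0.45·13 = 6.85.
β = 15 − α = 8.15.

α = 6.85, β = 8.15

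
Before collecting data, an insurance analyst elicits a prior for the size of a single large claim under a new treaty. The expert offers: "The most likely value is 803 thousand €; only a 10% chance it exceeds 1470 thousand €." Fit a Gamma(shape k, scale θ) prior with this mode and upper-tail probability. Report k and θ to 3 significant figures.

Gamma(k,θ) with k>1 has mode (k−1)θ, so θ = 803/(k−1).
Need P(X < 1470) = 0.9 with θ tied to k this way. Start at k = 2, θ = 803: P(X<1470) ≈ 0.546.
Too low — raise k to concentrate. Iterating converges to k ≈ 6.22.
Then θ = 803/(6.22−1) ≈ 154.

k ≈ 6.22, θ ≈ 154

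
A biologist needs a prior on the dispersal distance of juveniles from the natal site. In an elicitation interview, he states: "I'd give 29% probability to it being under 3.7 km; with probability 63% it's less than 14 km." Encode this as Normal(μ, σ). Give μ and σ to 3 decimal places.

μ = 10.139, σ = 11.635

The p-quantile of Normal(μ,σ) is μ + z_p·σ, with z_{0.29} = -0.5534 and z_{0.63} = 0.3319.
Eliminate σ: μ = (z₂·x₁ − z₁·x₂)/(z₂ − z₁) = (0.3319·3.7 − (-0.5534)·14)/0.8852 = 10.139.
Then σ = (x₂ − x₁)/(z₂ − z₁) = (14 − 3.7)/0.8852 = 11.635.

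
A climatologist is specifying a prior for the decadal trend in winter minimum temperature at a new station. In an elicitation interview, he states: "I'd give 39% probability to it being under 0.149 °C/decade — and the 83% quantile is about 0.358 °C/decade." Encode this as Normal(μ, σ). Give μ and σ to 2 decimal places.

The p-quantile of Normal(μ,σ) is μ + z_p·σ, with z_{0.39} = -0.2793 and z_{0.83} = 0.9542.
Eliminate σ: μ = (z₂·x₁ − z₁·x₂)/(z₂ − z₁) = (0.9542·0.149 − (-0.2793)·0.358)/1.233 = 0.20.
Then σ = (x₂ − x₁)/(z₂ − z₁) = (0.358 − 0.149)/1.233 = 0.17.

μ = 0.20, σ = 0.17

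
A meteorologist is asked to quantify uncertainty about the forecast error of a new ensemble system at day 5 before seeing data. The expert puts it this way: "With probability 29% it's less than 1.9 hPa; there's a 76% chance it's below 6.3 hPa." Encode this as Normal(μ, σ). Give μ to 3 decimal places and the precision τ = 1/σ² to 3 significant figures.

μ = 3.833, τ = 0.082

For Normal(μ,σ), the p-quantile is μ + z_p·σ. Here z_{0.29} = -0.5534, z_{0.76} = 0.7063.
So 1.9 = μ − 0.5534σ and 6.3 = μ + 0.7063σ.
Subtracting: σ = (6.3 − 1.9)/(0.7063 − (-0.5534)) = 3.493.
Then μ = 1.9 − (-0.5534)·3.493 = 3.833.
Precision τ = 1/σ² = 1/3.493² = 0.082.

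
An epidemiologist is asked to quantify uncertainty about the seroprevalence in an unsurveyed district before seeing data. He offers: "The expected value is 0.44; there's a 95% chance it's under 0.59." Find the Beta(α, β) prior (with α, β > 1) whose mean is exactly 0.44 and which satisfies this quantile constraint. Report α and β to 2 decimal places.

α ≈ 13.06, β ≈ 16.62

With mean 0.44 fixed, write α = 0.44s, β = 0.56s where s = α+β.
Need P(θ < 0.59) = 0.95 under Beta(0.44s, 0.56s). Normal approximation: (q−m)/√(m(1−m)/s) ≈ z_{0.95} = 1.64, so s ≈ 0.44·0.56·(1.64)²/(0.59−0.44)² = 29.6.
At s = 29.6: P(θ<0.59) ≈ 0.950. Adjusting to match 0.95 gives s ≈ 29.68.
So α = 0.44·29.68 ≈ 13.06, β = 0.56·29.68 ≈ 16.62.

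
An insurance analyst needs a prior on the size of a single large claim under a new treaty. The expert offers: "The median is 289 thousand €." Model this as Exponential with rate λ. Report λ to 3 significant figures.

λ ≈ 0.0024

Exponential median = ln 2 / λ, so λ = ln 2 / 289.0 = 0.0024.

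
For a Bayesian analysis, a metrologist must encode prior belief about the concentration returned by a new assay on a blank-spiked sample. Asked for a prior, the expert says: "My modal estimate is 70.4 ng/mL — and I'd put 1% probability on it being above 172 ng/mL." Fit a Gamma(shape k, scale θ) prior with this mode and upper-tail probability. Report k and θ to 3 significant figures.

Gamma(k,θ) with k>1 has mode (k−1)θ, so θ = 70.4/(k−1).
Need P(X < 172) = 0.99 with θ tied to k this way. Start at k = 2, θ = 70.4: P(X<172) ≈ 0.701.
Too low — raise k to concentrate. Iterating converges to k ≈ 6.91.
Then θ = 70.4/(6.91−1) ≈ 11.9.

k ≈ 6.91, θ ≈ 11.9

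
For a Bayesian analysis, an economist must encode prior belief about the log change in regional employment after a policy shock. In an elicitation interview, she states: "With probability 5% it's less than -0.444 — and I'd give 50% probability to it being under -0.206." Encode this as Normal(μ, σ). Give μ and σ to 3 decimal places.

The p-quantile of Normal(μ,σ) is μ + z_p·σ, with z_{0.05} = -1.645 and z_{0.5} = 0.
Eliminate σ: μ = (z₂·x₁ − z₁·x₂)/(z₂ − z₁) = (0·-0.444 − (-1.645)·-0.206)/1.645 = -0.206.
Then σ = (x₂ − x₁)/(z₂ − z₁) = (-0.206 − -0.444)/1.645 = 0.145.

μ = -0.206, σ = 0.145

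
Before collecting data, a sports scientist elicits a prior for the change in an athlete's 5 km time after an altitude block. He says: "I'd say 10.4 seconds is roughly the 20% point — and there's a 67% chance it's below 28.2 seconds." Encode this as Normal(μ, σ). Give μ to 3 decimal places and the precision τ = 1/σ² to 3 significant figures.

μ = 22.090, τ = 0.00518

The p-quantile of Normal(μ,σ) is μ + z_p·σ, with z_{0.2} = -0.8416 and z_{0.67} = 0.4399.
Eliminate σ: μ = (z₂·x₁ − z₁·x₂)/(z₂ − z₁) = (0.4399·10.4 − (-0.8416)·28.2)/1.282 = 22.090.
Then σ = (x₂ − x₁)/(z₂ − z₁) = (28.2 − 10.4)/1.282 = 13.890.
Precision τ = 1/σ² = 1/13.89² = 0.00518.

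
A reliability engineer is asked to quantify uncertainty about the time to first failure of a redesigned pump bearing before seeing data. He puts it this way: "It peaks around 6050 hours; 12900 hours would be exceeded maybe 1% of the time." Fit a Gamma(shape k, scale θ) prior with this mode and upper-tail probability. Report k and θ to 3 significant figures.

Gamma(k,θ) with k>1 has mode (k−1)θ, so θ = 6050/(k−1).
Need P(X < 12900) = 0.99 with θ tied to k this way. Start at k = 2, θ = 6050: P(X<12900) ≈ 0.629.
Too low — raise k to concentrate. Iterating converges to k ≈ 9.46.
Then θ = 6050/(9.46−1) ≈ 715.

k ≈ 9.46, θ ≈ 715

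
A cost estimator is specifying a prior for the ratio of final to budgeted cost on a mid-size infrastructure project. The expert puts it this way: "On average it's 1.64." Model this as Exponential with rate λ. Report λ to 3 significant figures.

λ ≈ 0.61

Exponential mean = 1/λ, so λ = 1/1.64 = 0.61.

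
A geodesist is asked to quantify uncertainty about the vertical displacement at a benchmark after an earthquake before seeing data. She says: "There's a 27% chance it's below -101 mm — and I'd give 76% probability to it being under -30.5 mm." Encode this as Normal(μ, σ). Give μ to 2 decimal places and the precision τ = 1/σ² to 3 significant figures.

The p-quantile of Normal(μ,σ) is μ + z_p·σ, with z_{0.27} = -0.6128 and z_{0.76} = 0.7063.
Eliminate σ: μ = (z₂·x₁ − z₁·x₂)/(z₂ − z₁) = (0.7063·-101 − (-0.6128)·-30.5)/1.319 = -68.25.
Then σ = (x₂ − x₁)/(z₂ − z₁) = (-30.5 − -101)/1.319 = 53.44.
Precision τ = 1/σ² = 1/53.44² = 0.00035.

μ = -68.25, τ = 0.00035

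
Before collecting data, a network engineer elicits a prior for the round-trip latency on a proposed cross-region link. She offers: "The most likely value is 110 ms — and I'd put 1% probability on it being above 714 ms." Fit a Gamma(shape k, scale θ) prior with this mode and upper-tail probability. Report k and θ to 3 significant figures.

k ≈ 2.03, θ ≈ 107

Gamma(k,θ) with k>1 has mode (k−1)θ, so θ = 110/(k−1).
Need P(X < 714) = 0.99 with θ tied to k this way. Start at k = 2, θ = 110: P(X<714) ≈ 0.989.
Too low — raise k to concentrate. Iterating converges to k ≈ 2.03.
Then θ = 110/(2.03−1) ≈ 107.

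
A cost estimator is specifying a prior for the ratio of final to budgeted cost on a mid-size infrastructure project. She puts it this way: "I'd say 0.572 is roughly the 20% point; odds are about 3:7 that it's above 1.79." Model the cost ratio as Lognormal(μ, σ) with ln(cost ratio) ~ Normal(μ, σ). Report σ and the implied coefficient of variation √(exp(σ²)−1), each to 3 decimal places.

σ ≈ 0.835, CV ≈ 1.004

If T ~ Lognormal(μ,σ) then ln T ~ Normal(μ,σ), so the p-quantile of ln T is μ + z_p·σ.
ln(0.572) = -0.5586 and ln(1.79) = 0.5822; z_{0.2} = -0.8416, z_{0.7} = 0.5244.
σ = (0.5822 − -0.5586)/(0.5244 − (-0.8416)) = 0.835.
μ = -0.5586 − (-0.8416)·0.835 = 0.144.
CV = √(exp(σ²)−1) = √(exp(0.6975)−1) = 1.004.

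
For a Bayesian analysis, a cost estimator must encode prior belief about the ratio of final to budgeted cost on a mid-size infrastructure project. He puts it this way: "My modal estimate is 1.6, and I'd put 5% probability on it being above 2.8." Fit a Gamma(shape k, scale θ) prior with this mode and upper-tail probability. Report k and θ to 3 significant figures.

Gamma(k,θ) with k>1 has mode (k−1)θ, so θ = 1.6/(k−1).
Need P(X < 2.8) = 0.95 with θ tied to k this way. Start at k = 2, θ = 1.6: P(X<2.8) ≈ 0.522.
Too low — raise k to concentrate. Iterating converges to k ≈ 9.91.
Then θ = 1.6/(9.91−1) ≈ 0.18.

k ≈ 9.91, θ ≈ 0.18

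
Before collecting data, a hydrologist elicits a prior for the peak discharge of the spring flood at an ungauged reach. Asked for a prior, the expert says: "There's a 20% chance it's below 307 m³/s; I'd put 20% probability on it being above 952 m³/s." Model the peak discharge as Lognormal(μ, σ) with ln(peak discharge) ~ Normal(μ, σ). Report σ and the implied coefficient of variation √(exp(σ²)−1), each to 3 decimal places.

If T ~ Lognormal(μ,σ) then ln T ~ Normal(μ,σ), so the p-quantile of ln T is μ + z_p·σ.
ln(307) = 5.727 and ln(952) = 6.859; z_{0.2} = -0.8416, z_{0.8} = 0.8416.
σ = (6.859 − 5.727)/(0.8416 − (-0.8416)) = 0.672.
μ = 5.727 − (-0.8416)·0.672 = 6.293.
CV = √(exp(σ²)−1) = √(exp(0.4520)−1) = 0.756.

σ ≈ 0.672, CV ≈ 0.756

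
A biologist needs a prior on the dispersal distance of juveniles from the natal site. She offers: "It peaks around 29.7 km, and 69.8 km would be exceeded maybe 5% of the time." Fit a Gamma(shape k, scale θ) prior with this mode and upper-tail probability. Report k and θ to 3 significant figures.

k ≈ 4.74, θ ≈ 7.93

Gamma(k,θ) with k>1 has mode (k−1)θ, so θ = 29.7/(k−1).
Need P(X < 69.8) = 0.95 with θ tied to k this way. Start at k = 2, θ = 29.7: P(X<69.8) ≈ 0.681.
Too low — raise k to concentrate. Iterating converges to k ≈ 4.74.
Then θ = 29.7/(4.74−1) ≈ 7.93.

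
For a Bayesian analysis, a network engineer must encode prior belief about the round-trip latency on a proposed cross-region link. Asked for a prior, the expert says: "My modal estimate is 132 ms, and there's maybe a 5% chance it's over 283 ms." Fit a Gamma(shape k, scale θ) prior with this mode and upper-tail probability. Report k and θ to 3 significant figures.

k ≈ 5.74, θ ≈ 27.8

Gamma(k,θ) with k>1 has mode (k−1)θ, so θ = 132/(k−1).
Need P(X < 283) = 0.95 with θ tied to k this way. Start at k = 2, θ = 132: P(X<283) ≈ 0.632.
Too low — raise k to concentrate. Iterating converges to k ≈ 5.74.
Then θ = 132/(5.74−1) ≈ 27.8.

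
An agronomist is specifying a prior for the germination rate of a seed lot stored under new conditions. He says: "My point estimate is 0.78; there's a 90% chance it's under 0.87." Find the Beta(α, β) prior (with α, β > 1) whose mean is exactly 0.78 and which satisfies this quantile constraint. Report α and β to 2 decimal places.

α ≈ 24.15, β ≈ 6.81

With mean 0.78 fixed, write α = 0.78s, β = 0.22s where s = α+β.
Need P(θ < 0.87) = 0.9 under Beta(0.78s, 0.22s). Normal approximation: (q−m)/√(m(1−m)/s) ≈ z_{0.9} = 1.28, so s ≈ 0.78·0.22·(1.28)²/(0.87−0.78)² = 34.8.
At s = 34.8: P(θ<0.87) ≈ 0.915. Adjusting to match 0.9 gives s ≈ 30.97.
So α = 0.78·30.97 ≈ 24.15, β = 0.22·30.97 ≈ 6.81.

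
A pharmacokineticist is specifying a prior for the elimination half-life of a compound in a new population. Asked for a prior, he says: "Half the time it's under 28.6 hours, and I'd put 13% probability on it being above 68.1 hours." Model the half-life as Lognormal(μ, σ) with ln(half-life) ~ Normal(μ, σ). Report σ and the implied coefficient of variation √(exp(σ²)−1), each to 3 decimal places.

If T ~ Lognormal(μ,σ) then ln T ~ Normal(μ,σ), so the p-quantile of ln T is μ + z_p·σ.
ln(28.6) = 3.353 and ln(68.1) = 4.221; z_{0.5} = 0, z_{0.87} = 1.126.
σ = (4.221 − 3.353)/(1.126 − (0)) = 0.770.
μ = 3.353 − (0)·0.770 = 3.353.
CV = √(exp(σ²)−1) = √(exp(0.5932)−1) = 0.900.

σ ≈ 0.770, CV ≈ 0.900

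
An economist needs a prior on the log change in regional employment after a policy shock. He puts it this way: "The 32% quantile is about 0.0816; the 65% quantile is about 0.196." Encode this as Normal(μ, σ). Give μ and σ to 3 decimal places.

μ = 0.144, σ = 0.134

For Normal(μ,σ), the p-quantile is μ + z_p·σ. Here z_{0.32} = -0.4677, z_{0.65} = 0.3853.
So 0.0816 = μ − 0.4677σ and 0.196 = μ + 0.3853σ.
Subtracting: σ = (0.196 − 0.0816)/(0.3853 − (-0.4677)) = 0.134.
Then μ = 0.0816 − (-0.4677)·0.134 = 0.144.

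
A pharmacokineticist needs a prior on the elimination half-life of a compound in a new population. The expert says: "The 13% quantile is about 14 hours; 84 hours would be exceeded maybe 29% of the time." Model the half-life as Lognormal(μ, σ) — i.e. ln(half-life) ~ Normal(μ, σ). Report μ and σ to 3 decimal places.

If T ~ Lognormal(μ,σ) then ln T ~ Normal(μ,σ), so the p-quantile of ln T is μ + z_p·σ.
ln(14) = 2.639 and ln(84) = 4.431; z_{0.13} = -1.126, z_{0.71} = 0.5534.
σ = (4.431 − 2.639)/(0.5534 − (-1.126)) = 1.067.
μ = 2.639 − (-1.126)·1.067 = 3.841.

μ ≈ 3.841, σ ≈ 1.067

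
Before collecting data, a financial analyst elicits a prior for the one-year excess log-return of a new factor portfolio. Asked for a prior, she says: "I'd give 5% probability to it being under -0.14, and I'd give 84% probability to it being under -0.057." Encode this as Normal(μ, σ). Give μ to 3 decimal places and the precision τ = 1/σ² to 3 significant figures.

For Normal(μ,σ), the p-quantile is μ + z_p·σ. Here z_{0.05} = -1.645, z_{0.84} = 0.9945.
So -0.14 = μ − 1.645σ and -0.057 = μ + 0.9945σ.
Subtracting: σ = (-0.057 − -0.14)/(0.9945 − (-1.645)) = 0.031.
Then μ = -0.14 − (-1.645)·0.031 = -0.088.
Precision τ = 1/σ² = 1/0.03145² = 1010.

μ = -0.088, τ = 1010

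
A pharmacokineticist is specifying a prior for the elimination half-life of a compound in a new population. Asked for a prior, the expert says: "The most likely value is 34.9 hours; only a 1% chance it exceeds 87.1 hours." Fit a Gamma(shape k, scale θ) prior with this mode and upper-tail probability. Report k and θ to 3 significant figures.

Gamma(k,θ) with k>1 has mode (k−1)θ, so θ = 34.9/(k−1).
Need P(X < 87.1) = 0.99 with θ tied to k this way. Start at k = 2, θ = 34.9: P(X<87.1) ≈ 0.712.
Too low — raise k to concentrate. Iterating converges to k ≈ 6.61.
Then θ = 34.9/(6.61−1) ≈ 6.22.

k ≈ 6.61, θ ≈ 6.22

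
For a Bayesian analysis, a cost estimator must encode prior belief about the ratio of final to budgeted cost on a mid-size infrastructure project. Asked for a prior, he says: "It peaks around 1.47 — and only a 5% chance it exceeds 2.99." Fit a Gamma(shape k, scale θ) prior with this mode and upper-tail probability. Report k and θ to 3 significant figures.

k ≈ 6.49, θ ≈ 0.268

Gamma(k,θ) with k>1 has mode (k−1)θ, so θ = 1.47/(k−1).
Need P(X < 2.99) = 0.95 with θ tied to k this way. Start at k = 2, θ = 1.47: P(X<2.99) ≈ 0.603.
Too low — raise k to concentrate. Iterating converges to k ≈ 6.49.
Then θ = 1.47/(6.49−1) ≈ 0.268.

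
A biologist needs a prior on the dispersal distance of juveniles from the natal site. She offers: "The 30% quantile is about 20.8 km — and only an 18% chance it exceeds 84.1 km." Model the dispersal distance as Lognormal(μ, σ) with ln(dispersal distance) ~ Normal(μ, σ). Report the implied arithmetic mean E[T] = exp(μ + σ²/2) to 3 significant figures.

E[T] ≈ 55.4 km

If T ~ Lognormal(μ,σ) then ln T ~ Normal(μ,σ), so the p-quantile of ln T is μ + z_p·σ.
ln(20.8) = 3.035 and ln(84.1) = 4.432; z_{0.3} = -0.5244, z_{0.82} = 0.9154.
σ = (4.432 − 3.035)/(0.9154 − (-0.5244)) = 0.970.
μ = 3.035 − (-0.5244)·0.970 = 3.544.
E[T] = exp(μ + σ²/2) = exp(3.544 + 0.4708) = 55.4 km.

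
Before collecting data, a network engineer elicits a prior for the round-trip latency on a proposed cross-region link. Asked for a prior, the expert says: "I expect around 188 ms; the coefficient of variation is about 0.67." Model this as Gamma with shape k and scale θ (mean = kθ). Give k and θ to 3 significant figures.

k ≈ 2.23, θ ≈ 84.4

For Gamma(k, scale θ): mean = kθ, variance = kθ², so CV = 1/√k.
CV = 0.67, hence k = 1/CV² = 2.23.
Then θ = mean/k = 188/2.23 = 84.4.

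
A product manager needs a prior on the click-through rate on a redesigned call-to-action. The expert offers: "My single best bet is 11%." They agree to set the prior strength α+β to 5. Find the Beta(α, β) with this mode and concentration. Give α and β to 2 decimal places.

For α,β > 1 the Beta mode is (α−1)/(α+β−2). With α+β = 5, the mode is (α−1)/3.
Set (α−1)/3 = 0.11 → α = 1 + 0.11·3 = 1.33.
β = 5 − α = 3.67.

α = 1.33, β = 3.67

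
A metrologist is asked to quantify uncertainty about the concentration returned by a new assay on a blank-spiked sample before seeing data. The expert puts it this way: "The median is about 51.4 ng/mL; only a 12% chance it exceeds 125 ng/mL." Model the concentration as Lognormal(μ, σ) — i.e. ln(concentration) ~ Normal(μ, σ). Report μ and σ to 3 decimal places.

If T ~ Lognormal(μ,σ) then ln T ~ Normal(μ,σ), so the p-quantile of ln T is μ + z_p·σ.
ln(51.4) = 3.94 and ln(125) = 4.828; z_{0.5} = 0, z_{0.88} = 1.175.
σ = (4.828 − 3.94)/(1.175 − (0)) = 0.756.
μ = 3.94 − (0)·0.756 = 3.940.

μ ≈ 3.940, σ ≈ 0.756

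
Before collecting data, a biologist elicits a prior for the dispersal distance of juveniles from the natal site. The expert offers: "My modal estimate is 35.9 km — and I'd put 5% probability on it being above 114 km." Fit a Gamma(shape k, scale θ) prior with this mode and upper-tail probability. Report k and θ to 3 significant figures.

k ≈ 2.97, θ ≈ 18.3

Gamma(k,θ) with k>1 has mode (k−1)θ, so θ = 35.9/(k−1).
Need P(X < 114) = 0.95 with θ tied to k this way. Start at k = 2, θ = 35.9: P(X<114) ≈ 0.826.
Too low — raise k to concentrate. Iterating converges to k ≈ 2.97.
Then θ = 35.9/(2.97−1) ≈ 18.3.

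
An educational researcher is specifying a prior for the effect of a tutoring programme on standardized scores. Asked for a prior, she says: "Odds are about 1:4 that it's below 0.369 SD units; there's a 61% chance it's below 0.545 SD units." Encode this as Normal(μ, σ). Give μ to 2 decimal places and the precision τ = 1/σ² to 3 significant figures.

The p-quantile of Normal(μ,σ) is μ + z_p·σ, with z_{0.2} = -0.8416 and z_{0.61} = 0.2793.
Eliminate σ: μ = (z₂·x₁ − z₁·x₂)/(z₂ − z₁) = (0.2793·0.369 − (-0.8416)·0.545)/1.121 = 0.50.
Then σ = (x₂ − x₁)/(z₂ − z₁) = (0.545 − 0.369)/1.121 = 0.16.
Precision τ = 1/σ² = 1/0.157² = 40.6.

μ = 0.50, τ = 40.6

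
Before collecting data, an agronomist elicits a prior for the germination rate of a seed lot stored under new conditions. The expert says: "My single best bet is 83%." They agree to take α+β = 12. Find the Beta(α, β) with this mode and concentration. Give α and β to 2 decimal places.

α = 9.30, β = 2.70

For α,β > 1 the Beta mode is (α−1)/(α+β−2). With α+β = 12, the mode is (α−1)/10.
Set (α−1)/10 = 0.83 → α = 1 + 0.83·10 = 9.30.
β = 12 − α = 2.70.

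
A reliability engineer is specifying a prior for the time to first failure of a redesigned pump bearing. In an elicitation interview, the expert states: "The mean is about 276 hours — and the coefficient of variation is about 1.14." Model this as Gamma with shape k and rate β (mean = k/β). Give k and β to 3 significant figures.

k ≈ 0.769, β ≈ 0.00279

For Gamma(k, rate β): mean = k/β, variance = k/β², so CV = 1/√k.
CV = 1.14, hence k = 1/CV² = 0.769.
Then β = k/mean = 0.769/276 = 0.00279.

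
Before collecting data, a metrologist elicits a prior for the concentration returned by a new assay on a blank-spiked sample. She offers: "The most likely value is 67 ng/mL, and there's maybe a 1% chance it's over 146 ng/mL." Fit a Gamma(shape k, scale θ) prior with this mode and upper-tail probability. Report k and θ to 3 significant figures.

Gamma(k,θ) with k>1 has mode (k−1)θ, so θ = 67/(k−1).
Need P(X < 146) = 0.99 with θ tied to k this way. Start at k = 2, θ = 67: P(X<146) ≈ 0.640.
Too low — raise k to concentrate. Iterating converges to k ≈ 8.96.
Then θ = 67/(8.96−1) ≈ 8.42.

k ≈ 8.96, θ ≈ 8.42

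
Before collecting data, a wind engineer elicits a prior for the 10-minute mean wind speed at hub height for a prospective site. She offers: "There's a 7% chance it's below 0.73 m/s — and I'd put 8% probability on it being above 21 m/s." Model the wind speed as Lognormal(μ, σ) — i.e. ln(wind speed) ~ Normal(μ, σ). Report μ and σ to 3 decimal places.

μ ≈ 1.406, σ ≈ 1.166

If T ~ Lognormal(μ,σ) then ln T ~ Normal(μ,σ), so the p-quantile of ln T is μ + z_p·σ.
ln(0.73) = -0.3147 and ln(21) = 3.045; z_{0.07} = -1.476, z_{0.92} = 1.405.
σ = (3.045 − -0.3147)/(1.405 − (-1.476)) = 1.166.
μ = -0.3147 − (-1.476)·1.166 = 1.406.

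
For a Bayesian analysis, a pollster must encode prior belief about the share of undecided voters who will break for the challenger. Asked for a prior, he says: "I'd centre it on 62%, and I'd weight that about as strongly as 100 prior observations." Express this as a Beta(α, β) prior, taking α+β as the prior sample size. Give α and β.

α = 62, β = 38

Under the effective-sample-size interpretation, Beta(α, β) has prior mean α/(α+β) and prior sample size α+β.
So α+β = 100 and α/(α+β) = 0.62, giving α = 0.62·100 = 62 and β = 100 − 62 = 38.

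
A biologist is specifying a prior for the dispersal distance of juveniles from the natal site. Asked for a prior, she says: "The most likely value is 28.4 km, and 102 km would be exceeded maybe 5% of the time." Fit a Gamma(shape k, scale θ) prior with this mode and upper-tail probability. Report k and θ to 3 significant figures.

k ≈ 2.57, θ ≈ 18.1

Gamma(k,θ) with k>1 has mode (k−1)θ, so θ = 28.4/(k−1).
Need P(X < 102) = 0.95 with θ tied to k this way. Start at k = 2, θ = 28.4: P(X<102) ≈ 0.873.
Too low — raise k to concentrate. Iterating converges to k ≈ 2.57.
Then θ = 28.4/(2.57−1) ≈ 18.1.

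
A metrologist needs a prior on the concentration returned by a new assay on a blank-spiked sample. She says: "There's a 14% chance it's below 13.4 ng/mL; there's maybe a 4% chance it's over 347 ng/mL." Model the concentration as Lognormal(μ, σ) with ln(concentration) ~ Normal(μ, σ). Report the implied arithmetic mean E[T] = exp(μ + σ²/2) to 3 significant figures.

If T ~ Lognormal(μ,σ) then ln T ~ Normal(μ,σ), so the p-quantile of ln T is μ + z_p·σ.
ln(13.4) = 2.595 and ln(347) = 5.849; z_{0.14} = -1.08, z_{0.96} = 1.751.
σ = (5.849 − 2.595)/(1.751 − (-1.08)) = 1.149.
μ = 2.595 − (-1.08)·1.149 = 3.837.
E[T] = exp(μ + σ²/2) = exp(3.837 + 0.6606) = 89.8 ng/mL.

E[T] ≈ 89.8 ng/mL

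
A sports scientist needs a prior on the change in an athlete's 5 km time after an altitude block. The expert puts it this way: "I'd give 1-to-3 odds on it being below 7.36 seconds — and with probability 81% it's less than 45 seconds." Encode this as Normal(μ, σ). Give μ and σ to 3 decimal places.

μ = 23.714, σ = 24.247

For Normal(μ,σ), the p-quantile is μ + z_p·σ. Here z_{0.25} = -0.6745, z_{0.81} = 0.8779.
So 7.36 = μ − 0.6745σ and 45 = μ + 0.8779σ.
Subtracting: σ = (45 − 7.36)/(0.8779 − (-0.6745)) = 24.247.
Then μ = 7.36 − (-0.6745)·24.247 = 23.714.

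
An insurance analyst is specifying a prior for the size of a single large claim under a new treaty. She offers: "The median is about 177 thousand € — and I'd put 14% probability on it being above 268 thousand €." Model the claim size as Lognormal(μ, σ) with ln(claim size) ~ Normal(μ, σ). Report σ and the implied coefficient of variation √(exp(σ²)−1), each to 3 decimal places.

σ ≈ 0.384, CV ≈ 0.399

If T ~ Lognormal(μ,σ) then ln T ~ Normal(μ,σ), so the p-quantile of ln T is μ + z_p·σ.
ln(177) = 5.176 and ln(268) = 5.591; z_{0.5} = 0, z_{0.86} = 1.08.
σ = (5.591 − 5.176)/(1.08 − (0)) = 0.384.
μ = 5.176 − (0)·0.384 = 5.176.
CV = √(exp(σ²)−1) = √(exp(0.1475)−1) = 0.399.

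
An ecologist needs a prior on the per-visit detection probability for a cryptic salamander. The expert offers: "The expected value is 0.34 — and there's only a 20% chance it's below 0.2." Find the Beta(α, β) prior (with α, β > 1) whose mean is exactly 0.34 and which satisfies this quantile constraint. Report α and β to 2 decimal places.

With mean 0.34 fixed, write α = 0.34s, β = 0.66s where s = α+β.
Need P(θ < 0.2) = 0.2 under Beta(0.34s, 0.66s). Normal approximation: (q−m)/√(m(1−m)/s) ≈ z_{0.2} = -0.842, so s ≈ 0.34·0.66·(-0.842)²/(0.2−0.34)² = 8.1.
At s = 8.1: P(θ<0.2) ≈ 0.206. Adjusting to match 0.2 gives s ≈ 8.42.
So α = 0.34·8.42 ≈ 2.86, β = 0.66·8.42 ≈ 5.56.

α ≈ 2.86, β ≈ 5.56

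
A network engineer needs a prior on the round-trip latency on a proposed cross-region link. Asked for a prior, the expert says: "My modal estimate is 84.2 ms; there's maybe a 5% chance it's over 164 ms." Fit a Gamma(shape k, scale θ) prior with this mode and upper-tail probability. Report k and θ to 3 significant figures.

k ≈ 7.25, θ ≈ 13.5

Gamma(k,θ) with k>1 has mode (k−1)θ, so θ = 84.2/(k−1).
Need P(X < 164) = 0.95 with θ tied to k this way. Start at k = 2, θ = 84.2: P(X<164) ≈ 0.580.
Too low — raise k to concentrate. Iterating converges to k ≈ 7.25.
Then θ = 84.2/(7.25−1) ≈ 13.5.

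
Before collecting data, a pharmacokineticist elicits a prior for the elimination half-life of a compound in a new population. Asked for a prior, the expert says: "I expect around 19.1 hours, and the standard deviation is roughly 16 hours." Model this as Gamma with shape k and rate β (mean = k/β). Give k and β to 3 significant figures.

For Gamma(k, rate β): mean = k/β, variance = k/β², so CV = 1/√k.
CV = SD/mean = 16/19.1 = 0.8377, hence k = 1/CV² = 1.43.
Then β = k/mean = 1.43/19.1 = 0.0746.

k ≈ 1.43, β ≈ 0.0746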